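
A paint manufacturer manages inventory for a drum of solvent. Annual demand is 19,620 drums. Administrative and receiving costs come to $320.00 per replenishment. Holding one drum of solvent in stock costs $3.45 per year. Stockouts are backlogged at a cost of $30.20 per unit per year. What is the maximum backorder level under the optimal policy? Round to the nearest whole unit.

With planned backorders, Q* = √(2DS/H) · √((H+B)/B).
√(2DS/H) = √(2 × 19,620 × 320 / 3.45) = 1907.787.
√((H+B)/B) = √((3.45+30.2)/30.2) = 1.0556.
Q* ≈ 2013.812.
S* = Q* · H/(H+B) = 2013.812 × 3.45/33.65 ≈ 206.468.

S* ≈ 206 drums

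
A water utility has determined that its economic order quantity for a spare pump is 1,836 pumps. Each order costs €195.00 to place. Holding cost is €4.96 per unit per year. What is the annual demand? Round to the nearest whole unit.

Squaring Q* = √(2DS/H) gives Q*² = 2DS/H.
From Q* = √(2DS/H): D = Q*²H / (2S) = 1,836² × 4.96 / (2 × 195) = 42870.882.

D ≈ 42,871 pumps per year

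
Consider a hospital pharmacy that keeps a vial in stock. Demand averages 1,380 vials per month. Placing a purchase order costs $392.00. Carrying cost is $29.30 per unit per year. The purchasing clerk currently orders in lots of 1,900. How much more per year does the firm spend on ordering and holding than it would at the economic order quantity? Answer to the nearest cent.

Annual demand D = 1,380 × 12 = 16,560.
EOQ = √(2DS/H) = √(2 × 16,560 × 392 / 29.3) ≈ 665.66.
Cost at Q* = (D/Q*)S + (Q*/2)H = √(2DSH) ≈ $19,503.92.
Cost at Q = 1,900: (16,560/1,900)×392 + (1,900/2)×29.3 = $3,416.59 + $27,835.00 = $31,251.59.
Excess = $31,251.59 − $19,503.92 = $11,747.66.

Extra cost ≈ $11,747.66 per year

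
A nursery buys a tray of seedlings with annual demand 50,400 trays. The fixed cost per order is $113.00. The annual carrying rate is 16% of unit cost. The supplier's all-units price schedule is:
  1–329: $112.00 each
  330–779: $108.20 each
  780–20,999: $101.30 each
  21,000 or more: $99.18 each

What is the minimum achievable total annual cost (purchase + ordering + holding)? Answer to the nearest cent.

Holding cost per unit per year at price C is H = 0.16·C.
Candidates are each tier's EOQ (if it falls in that tier) and each price-break quantity.
Tier 1 ($112.00): EOQ = 797.3 exceeds tier's upper bound 329, so this tier is dominated.
Tier 2 ($108.20): EOQ = 811.1 exceeds tier's upper bound 779, so this tier is dominated.
EOQ at $101.30 = 838.3 (feasible in tier 3): TC = 50,400×$101.30 + (50,400/838.3)×113 + (838.3/2)×0.16×$101.30 = $5,119,107.33.
EOQ at $99.18 = 847.2 < 21000, so use break Q=21000: TC = 50,400×$99.18 + (50,400/21000.0)×113 + (21000.0/2)×0.16×$99.18 = $5,165,565.60.
Lowest total cost among the candidates is at Q = 838.3.

TC* ≈ $5,119,107.33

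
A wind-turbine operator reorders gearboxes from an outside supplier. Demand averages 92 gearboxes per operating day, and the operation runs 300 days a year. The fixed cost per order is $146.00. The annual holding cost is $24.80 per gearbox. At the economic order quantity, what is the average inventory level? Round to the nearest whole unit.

Average inventory ≈ 285 gearboxes

Annual demand D = 92 × 300 = 27,600.
Q* = √(2DS/H) = √(2 × 27,600 × 146 / 24.8) ≈ 570.06.
Average inventory = Q*/2 ≈ 570.06 / 2 = 285.030.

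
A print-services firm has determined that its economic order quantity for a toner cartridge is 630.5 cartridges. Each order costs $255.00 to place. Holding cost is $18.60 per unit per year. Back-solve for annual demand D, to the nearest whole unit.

The basic EOQ model gives Q* = √(2DS/H); rearrange for the unknown.
From Q* = √(2DS/H): D = Q*²H / (2S) = 630.5² × 18.6 / (2 × 255) = 14498.162.

D ≈ 14,498 cartridges per year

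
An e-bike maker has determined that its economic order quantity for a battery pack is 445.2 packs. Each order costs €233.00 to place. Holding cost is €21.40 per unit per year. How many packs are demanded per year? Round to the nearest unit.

D ≈ 9,102 packs per year

The basic EOQ model gives Q* = √(2DS/H); rearrange for the unknown.
From Q* = √(2DS/H): D = Q*²H / (2S) = 445.2² × 21.4 / (2 × 233) = 9102.028.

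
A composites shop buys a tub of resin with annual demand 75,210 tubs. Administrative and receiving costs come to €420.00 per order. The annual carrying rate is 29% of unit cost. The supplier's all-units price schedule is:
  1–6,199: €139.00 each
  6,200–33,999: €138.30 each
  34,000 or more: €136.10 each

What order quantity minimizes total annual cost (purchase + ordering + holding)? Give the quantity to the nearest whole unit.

Q* ≈ 1,252 tubs

Holding cost per unit per year at price C is H = 0.29·C.
For each price level, check whether its EOQ is feasible; otherwise the best quantity at that price is the breakpoint.
EOQ at €139.00 = 1251.9 (feasible in tier 1): TC = 75,210×€139.00 + (75,210/1251.9)×420 + (1251.9/2)×0.29×€139.00 = €10,504,654.25.
EOQ at €138.30 = 1255.1 < 6200, so use break Q=6200: TC = 75,210×€138.30 + (75,210/6200.0)×420 + (6200.0/2)×0.29×€138.30 = €10,530,969.57.
EOQ at €136.10 = 1265.2 < 34000, so use break Q=34000: TC = 75,210×€136.10 + (75,210/34000.0)×420 + (34000.0/2)×0.29×€136.10 = €10,907,983.06.
Lowest total cost is €10,504,654.25 at Q = 1251.9.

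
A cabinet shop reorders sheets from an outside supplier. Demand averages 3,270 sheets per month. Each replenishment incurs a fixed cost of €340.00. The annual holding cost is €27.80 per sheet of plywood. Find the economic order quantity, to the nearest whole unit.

Annual demand D = 3,270 × 12 = 39,240.
EOQ = √(2DS / H) = √(2 × 39,240 × 340 / 27.8).
= √(26,683,200 / 27.8) = √959,827.3381 ≈ 979.708.

Q* ≈ 980 sheets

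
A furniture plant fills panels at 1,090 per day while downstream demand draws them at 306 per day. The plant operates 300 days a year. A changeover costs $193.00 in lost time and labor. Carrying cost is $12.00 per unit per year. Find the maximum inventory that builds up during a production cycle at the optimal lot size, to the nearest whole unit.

Annual demand D = 306 × 300 = 91,800.
Production build-up factor (1 − d/p) = 1 − 306/1,090 = 0.7193.
Q* = √(2DS / (H(1 − d/p))) = √(2 × 91,800 × 193 / (12 × 0.7193)).
= √(35,434,800 / 8.6312) ≈ 2026.187.
Maximum inventory = Q*(1 − d/p) = 2026.187 × 0.7193 ≈ 1457.368.

I_max ≈ 1,457 panels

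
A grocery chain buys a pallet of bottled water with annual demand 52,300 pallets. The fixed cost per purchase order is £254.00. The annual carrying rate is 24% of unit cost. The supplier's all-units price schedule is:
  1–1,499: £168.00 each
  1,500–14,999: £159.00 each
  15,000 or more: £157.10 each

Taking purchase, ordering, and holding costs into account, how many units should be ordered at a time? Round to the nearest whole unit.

Holding cost per unit per year at price C is H = 0.24·C.
For each price level, check whether its EOQ is feasible; otherwise the best quantity at that price is the breakpoint.
EOQ at £168.00 = 811.8 (feasible in tier 1): TC = 52,300×£168.00 + (52,300/811.8)×254 + (811.8/2)×0.24×£168.00 = £8,819,129.77.
EOQ at £159.00 = 834.4 < 1500, so use break Q=1500: TC = 52,300×£159.00 + (52,300/1500.0)×254 + (1500.0/2)×0.24×£159.00 = £8,353,176.13.
EOQ at £157.10 = 839.4 < 15000, so use break Q=15000: TC = 52,300×£157.10 + (52,300/15000.0)×254 + (15000.0/2)×0.24×£157.10 = £8,499,995.61.
Lowest total cost is £8,353,176.13 at Q = 1500.0.

Q* ≈ 1,500 pallets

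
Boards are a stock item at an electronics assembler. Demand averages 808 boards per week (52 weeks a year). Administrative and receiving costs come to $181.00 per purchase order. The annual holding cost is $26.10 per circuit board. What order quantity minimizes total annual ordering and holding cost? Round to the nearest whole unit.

Annual demand D = 808 × 52 = 42,016.
EOQ = √(2DS / H) = √(2 × 42,016 × 181 / 26.1).
= √(15,209,792 / 26.1) = √582,750.6513 ≈ 763.381.

Q* ≈ 763 boards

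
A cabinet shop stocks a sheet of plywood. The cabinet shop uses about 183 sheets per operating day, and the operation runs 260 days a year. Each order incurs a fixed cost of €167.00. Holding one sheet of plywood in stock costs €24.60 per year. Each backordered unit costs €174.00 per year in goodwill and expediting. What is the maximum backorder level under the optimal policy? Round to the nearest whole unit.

S* ≈ 106 sheets

Annual demand D = 183 × 260 = 47,580.
With planned backorders, Q* = √(2DS/H) · √((H+B)/B).
√(2DS/H) = √(2 × 47,580 × 167 / 24.6) = 803.744.
√((H+B)/B) = √((24.6+174)/174) = 1.0684.
Q* ≈ 858.683.
S* = Q* · H/(H+B) = 858.683 × 24.6/198.6 ≈ 106.363.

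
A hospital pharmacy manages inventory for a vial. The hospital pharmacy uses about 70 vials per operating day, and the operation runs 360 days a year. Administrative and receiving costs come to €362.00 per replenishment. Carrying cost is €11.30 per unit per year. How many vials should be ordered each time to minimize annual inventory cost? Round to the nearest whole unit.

Annual demand D = 70 × 360 = 25,200.
EOQ = √(2DS / H) = √(2 × 25,200 × 362 / 11.3).
= √(18,244,800 / 11.3) = √1,614,584.0708 ≈ 1270.663.

Q* ≈ 1,271 vials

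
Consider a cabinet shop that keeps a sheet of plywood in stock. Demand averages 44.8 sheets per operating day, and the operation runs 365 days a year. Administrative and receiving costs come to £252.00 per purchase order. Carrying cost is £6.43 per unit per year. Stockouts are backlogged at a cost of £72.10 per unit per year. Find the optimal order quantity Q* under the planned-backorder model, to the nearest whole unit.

Annual demand D = 44.8 × 365 = 16,352.
With planned backorders, Q* = √(2DS/H) · √((H+B)/B).
√(2DS/H) = √(2 × 16,352 × 252 / 6.43) = 1132.127.
√((H+B)/B) = √((6.43+72.1)/72.1) = 1.0436.
Q* ≈ 1181.532.

Q* ≈ 1,182 sheets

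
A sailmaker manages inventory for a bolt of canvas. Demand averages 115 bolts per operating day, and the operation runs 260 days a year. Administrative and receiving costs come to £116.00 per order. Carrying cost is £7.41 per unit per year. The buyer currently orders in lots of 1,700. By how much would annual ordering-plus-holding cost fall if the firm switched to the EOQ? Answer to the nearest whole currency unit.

Annual demand D = 115 × 260 = 29,900.
EOQ = √(2DS/H) = √(2 × 29,900 × 116 / 7.41) ≈ 967.54.
Cost at Q* = (D/Q*)S + (Q*/2)H = √(2DSH) ≈ £7,169.50.
Cost at Q = 1,700: (29,900/1,700)×116 + (1,700/2)×7.41 = £2,040.24 + £6,298.50 = £8,338.74.
Excess = £8,338.74 − £7,169.50 = £1,169.24.

Extra cost ≈ £1,169 per year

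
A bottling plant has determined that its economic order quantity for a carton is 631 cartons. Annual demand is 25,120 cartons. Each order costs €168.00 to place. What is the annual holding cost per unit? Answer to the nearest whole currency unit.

The basic EOQ model gives Q* = √(2DS/H); rearrange for the unknown.
From Q* = √(2DS/H): H = 2DS / Q*² = 2 × 25,120 × 168 / 631² = 21.1983.

H ≈ €21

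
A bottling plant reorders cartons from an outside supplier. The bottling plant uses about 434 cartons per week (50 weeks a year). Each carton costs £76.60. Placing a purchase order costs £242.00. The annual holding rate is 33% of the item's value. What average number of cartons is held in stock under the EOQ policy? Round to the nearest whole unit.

Average inventory ≈ 322 cartons

Annual demand D = 434 × 50 = 21,700.
Holding cost H = 0.33 × £76.60 = £25.2780 per unit per year.
Q* = √(2DS/H) = √(2 × 21,700 × 242 / 25.278) ≈ 644.59.
Average inventory = Q*/2 ≈ 644.59 / 2 = 322.293.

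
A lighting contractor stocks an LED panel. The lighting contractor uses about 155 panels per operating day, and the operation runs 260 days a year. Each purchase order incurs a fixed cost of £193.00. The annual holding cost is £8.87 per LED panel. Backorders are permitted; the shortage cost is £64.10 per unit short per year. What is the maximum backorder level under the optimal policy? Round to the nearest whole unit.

S* ≈ 172 panels

Annual demand D = 155 × 260 = 40,300.
With planned backorders, Q* = √(2DS/H) · √((H+B)/B).
√(2DS/H) = √(2 × 40,300 × 193 / 8.87) = 1324.294.
√((H+B)/B) = √((8.87+64.1)/64.1) = 1.0669.
Q* ≈ 1412.952.
S* = Q* · H/(H+B) = 1412.952 × 8.87/72.97 ≈ 171.754.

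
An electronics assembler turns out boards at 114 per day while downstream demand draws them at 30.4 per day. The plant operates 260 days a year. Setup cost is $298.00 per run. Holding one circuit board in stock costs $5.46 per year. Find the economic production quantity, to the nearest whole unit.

Q* ≈ 1,085 boards

Annual demand D = 30.4 × 260 = 7,904.
Production build-up factor (1 − d/p) = 1 − 30.4/114 = 0.7333.
Q* = √(2DS / (H(1 − d/p))) = √(2 × 7,904 × 298 / (5.46 × 0.7333)).
= √(4,710,784 / 4.004) ≈ 1084.675.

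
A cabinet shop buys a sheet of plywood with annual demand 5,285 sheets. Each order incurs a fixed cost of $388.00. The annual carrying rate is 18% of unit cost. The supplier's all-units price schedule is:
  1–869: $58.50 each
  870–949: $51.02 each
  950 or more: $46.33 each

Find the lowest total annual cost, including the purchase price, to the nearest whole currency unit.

Holding cost per unit per year at price C is H = 0.18·C.
For each price level, check whether its EOQ is feasible; otherwise the best quantity at that price is the breakpoint.
EOQ at $58.50 = 624.1 (feasible in tier 1): TC = 5,285×$58.50 + (5,285/624.1)×388 + (624.1/2)×0.18×$58.50 = $315,744.05.
EOQ at $51.02 = 668.3 < 870, so use break Q=870: TC = 5,285×$51.02 + (5,285/870.0)×388 + (870.0/2)×0.18×$51.02 = $275,992.55.
EOQ at $46.33 = 701.3 < 950, so use break Q=950: TC = 5,285×$46.33 + (5,285/950.0)×388 + (950.0/2)×0.18×$46.33 = $250,973.77.
Lowest total cost among the candidates is at Q = 950.0.

TC* ≈ $250,974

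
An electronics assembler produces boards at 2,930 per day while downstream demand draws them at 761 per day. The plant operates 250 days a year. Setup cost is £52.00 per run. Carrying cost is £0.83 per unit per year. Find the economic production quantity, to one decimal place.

Annual demand D = 761 × 250 = 190,250.
Production build-up factor (1 − d/p) = 1 − 761/2,930 = 0.7403.
Q* = √(2DS / (H(1 − d/p))) = √(2 × 190,250 × 52 / (0.83 × 0.7403)).
= √(19,786,000 / 0.6144) ≈ 5674.714.

Q* ≈ 5,674.7 boards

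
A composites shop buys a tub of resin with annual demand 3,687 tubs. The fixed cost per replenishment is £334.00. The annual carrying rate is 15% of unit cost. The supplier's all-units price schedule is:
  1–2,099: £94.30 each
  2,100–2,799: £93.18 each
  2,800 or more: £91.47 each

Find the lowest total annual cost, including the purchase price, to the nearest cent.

TC* ≈ £353,586.47

Holding cost per unit per year at price C is H = 0.15·C.
Candidates are each tier's EOQ (if it falls in that tier) and each price-break quantity.
EOQ at £94.30 = 417.3 (feasible in tier 1): TC = 3,687×£94.30 + (3,687/417.3)×334 + (417.3/2)×0.15×£94.30 = £353,586.47.
EOQ at £93.18 = 419.8 < 2100, so use break Q=2100: TC = 3,687×£93.18 + (3,687/2100.0)×334 + (2100.0/2)×0.15×£93.18 = £358,816.92.
EOQ at £91.47 = 423.7 < 2800, so use break Q=2800: TC = 3,687×£91.47 + (3,687/2800.0)×334 + (2800.0/2)×0.15×£91.47 = £356,898.40.
Lowest total cost among the candidates is at Q = 417.3.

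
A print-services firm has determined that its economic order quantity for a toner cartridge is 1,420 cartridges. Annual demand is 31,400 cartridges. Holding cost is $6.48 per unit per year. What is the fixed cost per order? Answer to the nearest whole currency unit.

S ≈ $208

Invert the EOQ relation Q*² = 2DS/H.
From Q* = √(2DS/H): S = Q*²H / (2D) = 1,420² × 6.48 / (2 × 31,400) = 208.0617.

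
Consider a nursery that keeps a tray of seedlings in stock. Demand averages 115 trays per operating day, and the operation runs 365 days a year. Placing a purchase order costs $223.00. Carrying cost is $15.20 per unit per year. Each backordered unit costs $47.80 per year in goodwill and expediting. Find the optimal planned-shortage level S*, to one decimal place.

S* ≈ 307.4 trays

Annual demand D = 115 × 365 = 41,975.
With planned backorders, Q* = √(2DS/H) · √((H+B)/B).
√(2DS/H) = √(2 × 41,975 × 223 / 15.2) = 1109.790.
√((H+B)/B) = √((15.2+47.8)/47.8) = 1.1480.
Q* ≈ 1274.082.
S* = Q* · H/(H+B) = 1274.082 × 15.2/63 ≈ 307.398.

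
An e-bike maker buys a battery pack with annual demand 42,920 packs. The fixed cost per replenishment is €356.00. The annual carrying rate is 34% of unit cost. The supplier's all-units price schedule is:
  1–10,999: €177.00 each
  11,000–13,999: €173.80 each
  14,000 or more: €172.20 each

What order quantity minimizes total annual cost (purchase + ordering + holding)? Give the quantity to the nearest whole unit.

Q* ≈ 713 packs

Holding cost per unit per year at price C is H = 0.34·C.
Candidates are each tier's EOQ (if it falls in that tier) and each price-break quantity.
EOQ at €177.00 = 712.6 (feasible in tier 1): TC = 42,920×€177.00 + (42,920/712.6)×356 + (712.6/2)×0.34×€177.00 = €7,639,724.06.
EOQ at €173.80 = 719.1 < 11000, so use break Q=11000: TC = 42,920×€173.80 + (42,920/11000.0)×356 + (11000.0/2)×0.34×€173.80 = €7,785,891.05.
EOQ at €172.20 = 722.5 < 14000, so use break Q=14000: TC = 42,920×€172.20 + (42,920/14000.0)×356 + (14000.0/2)×0.34×€172.20 = €7,801,751.39.
Lowest total cost is €7,639,724.06 at Q = 712.6.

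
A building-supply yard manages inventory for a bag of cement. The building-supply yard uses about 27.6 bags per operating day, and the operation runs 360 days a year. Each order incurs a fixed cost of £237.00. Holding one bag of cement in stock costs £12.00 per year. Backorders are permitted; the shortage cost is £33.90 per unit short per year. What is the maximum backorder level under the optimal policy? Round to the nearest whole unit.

S* ≈ 191 bags

Annual demand D = 27.6 × 360 = 9,936.
With planned backorders, Q* = √(2DS/H) · √((H+B)/B).
√(2DS/H) = √(2 × 9,936 × 237 / 12) = 626.476.
√((H+B)/B) = √((12+33.9)/33.9) = 1.1636.
Q* ≈ 728.972.
S* = Q* · H/(H+B) = 728.972 × 12/45.9 ≈ 190.581.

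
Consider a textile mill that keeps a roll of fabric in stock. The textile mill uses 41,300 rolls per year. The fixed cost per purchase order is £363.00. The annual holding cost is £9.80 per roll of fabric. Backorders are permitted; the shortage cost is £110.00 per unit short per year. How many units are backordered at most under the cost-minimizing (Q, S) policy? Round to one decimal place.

With planned backorders, Q* = √(2DS/H) · √((H+B)/B).
√(2DS/H) = √(2 × 41,300 × 363 / 9.8) = 1749.163.
√((H+B)/B) = √((9.8+110)/110) = 1.0436.
Q* ≈ 1825.418.
S* = Q* · H/(H+B) = 1825.418 × 9.8/119.8 ≈ 149.325.

S* ≈ 149.3 rolls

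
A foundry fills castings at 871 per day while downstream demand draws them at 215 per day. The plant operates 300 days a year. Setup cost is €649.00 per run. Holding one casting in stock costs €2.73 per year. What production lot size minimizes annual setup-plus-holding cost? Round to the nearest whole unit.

Q* ≈ 6,381 castings

Annual demand D = 215 × 300 = 64,500.
Production build-up factor (1 − d/p) = 1 − 215/871 = 0.7532.
Q* = √(2DS / (H(1 − d/p))) = √(2 × 64,500 × 649 / (2.73 × 0.7532)).
= √(83,721,000 / 2.0561) ≈ 6381.063.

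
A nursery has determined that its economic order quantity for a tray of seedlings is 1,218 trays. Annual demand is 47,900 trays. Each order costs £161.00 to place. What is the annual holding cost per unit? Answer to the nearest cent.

Invert the EOQ relation Q*² = 2DS/H.
From Q* = √(2DS/H): H = 2DS / Q*² = 2 × 47,900 × 161 / 1,218² = 10.3967.

H ≈ £10.40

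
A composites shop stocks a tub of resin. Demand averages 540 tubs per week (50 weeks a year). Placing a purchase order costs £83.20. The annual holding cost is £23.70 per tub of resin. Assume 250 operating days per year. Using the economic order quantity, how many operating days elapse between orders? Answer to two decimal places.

Annual demand D = 540 × 50 = 27,000.
Q* = √(2DS/H) = √(2 × 27,000 × 83.2 / 23.7) ≈ 435.40.
Cycle time = Q*/D × 250 = 435.40 / 27,000 × 250 ≈ 4.031 days.

T ≈ 4.03 days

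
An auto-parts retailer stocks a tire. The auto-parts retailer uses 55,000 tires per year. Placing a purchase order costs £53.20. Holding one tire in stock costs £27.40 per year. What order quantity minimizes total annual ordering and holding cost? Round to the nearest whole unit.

Q* ≈ 462 tires

EOQ = √(2DS / H) = √(2 × 55,000 × 53.2 / 27.4).
= √(5,852,000 / 27.4) = √213,576.6423 ≈ 462.144.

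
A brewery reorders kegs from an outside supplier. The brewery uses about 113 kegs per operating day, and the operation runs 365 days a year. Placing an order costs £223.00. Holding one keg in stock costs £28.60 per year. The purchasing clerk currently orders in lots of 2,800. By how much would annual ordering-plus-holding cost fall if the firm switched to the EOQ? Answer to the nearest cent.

Annual demand D = 113 × 365 = 41,245.
EOQ = √(2DS/H) = √(2 × 41,245 × 223 / 28.6) ≈ 801.99.
Cost at Q* = (D/Q*)S + (Q*/2)H = √(2DSH) ≈ £22,936.97.
Cost at Q = 2,800: (41,245/2,800)×223 + (2,800/2)×28.6 = £3,284.87 + £40,040.00 = £43,324.87.
Excess = £43,324.87 − £22,936.97 = £20,387.90.

Extra cost ≈ £20,387.90 per year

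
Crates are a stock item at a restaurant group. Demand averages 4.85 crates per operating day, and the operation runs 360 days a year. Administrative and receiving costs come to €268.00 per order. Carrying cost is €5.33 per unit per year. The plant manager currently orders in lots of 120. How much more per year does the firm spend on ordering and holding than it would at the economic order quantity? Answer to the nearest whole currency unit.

Extra cost ≈ €1,986 per year

Annual demand D = 4.85 × 360 = 1,746.
EOQ = √(2DS/H) = √(2 × 1,746 × 268 / 5.33) ≈ 419.03.
Cost at Q* = (D/Q*)S + (Q*/2)H = √(2DSH) ≈ €2,233.41.
Cost at Q = 120: (1,746/120)×268 + (120/2)×5.33 = €3,899.40 + €319.80 = €4,219.20.
Excess = €4,219.20 − €2,233.41 = €1,985.79.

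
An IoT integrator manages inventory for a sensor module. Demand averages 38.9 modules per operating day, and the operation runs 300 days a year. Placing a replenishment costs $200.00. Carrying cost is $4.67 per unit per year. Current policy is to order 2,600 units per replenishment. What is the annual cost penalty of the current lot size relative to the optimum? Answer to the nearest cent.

Extra cost ≈ $2,299.69 per year

Annual demand D = 38.9 × 300 = 11,670.
EOQ = √(2DS/H) = √(2 × 11,670 × 200 / 4.67) ≈ 999.79.
Cost at Q* = (D/Q*)S + (Q*/2)H = √(2DSH) ≈ $4,669.00.
Cost at Q = 2,600: (11,670/2,600)×200 + (2,600/2)×4.67 = $897.69 + $6,071.00 = $6,968.69.
Excess = $6,968.69 − $4,669.00 = $2,299.69.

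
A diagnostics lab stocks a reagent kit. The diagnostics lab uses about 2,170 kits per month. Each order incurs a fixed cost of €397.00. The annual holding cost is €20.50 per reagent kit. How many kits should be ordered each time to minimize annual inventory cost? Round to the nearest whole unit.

Annual demand D = 2,170 × 12 = 26,040.
EOQ = √(2DS / H) = √(2 × 26,040 × 397 / 20.5).
= √(20,675,760 / 20.5) = √1,008,573.6585 ≈ 1004.278.

Q* ≈ 1,004 kits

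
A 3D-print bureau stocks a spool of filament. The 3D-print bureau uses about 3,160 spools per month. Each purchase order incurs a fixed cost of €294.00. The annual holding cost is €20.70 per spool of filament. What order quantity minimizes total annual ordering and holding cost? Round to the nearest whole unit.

Q* ≈ 1,038 spools

Annual demand D = 3,160 × 12 = 37,920.
EOQ = √(2DS / H) = √(2 × 37,920 × 294 / 20.7).
= √(22,296,960 / 20.7) = √1,077,147.8261 ≈ 1037.857.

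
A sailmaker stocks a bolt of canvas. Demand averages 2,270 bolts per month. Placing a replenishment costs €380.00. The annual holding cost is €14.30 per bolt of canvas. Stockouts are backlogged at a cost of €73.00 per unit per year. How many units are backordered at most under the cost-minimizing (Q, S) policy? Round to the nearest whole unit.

S* ≈ 216 bolts

Annual demand D = 2,270 × 12 = 27,240.
With planned backorders, Q* = √(2DS/H) · √((H+B)/B).
√(2DS/H) = √(2 × 27,240 × 380 / 14.3) = 1203.212.
√((H+B)/B) = √((14.3+73)/73) = 1.0936.
Q* ≈ 1315.794.
S* = Q* · H/(H+B) = 1315.794 × 14.3/87.3 ≈ 215.531.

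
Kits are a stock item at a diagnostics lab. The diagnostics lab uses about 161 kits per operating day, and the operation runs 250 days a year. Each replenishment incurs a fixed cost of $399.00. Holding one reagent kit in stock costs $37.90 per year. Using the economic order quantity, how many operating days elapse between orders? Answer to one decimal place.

T ≈ 5.7 days

Annual demand D = 161 × 250 = 40,250.
Q* = √(2DS/H) = √(2 × 40,250 × 399 / 37.9) ≈ 920.59.
Cycle time = Q*/D × 250 = 920.59 / 40,250 × 250 ≈ 5.718 days.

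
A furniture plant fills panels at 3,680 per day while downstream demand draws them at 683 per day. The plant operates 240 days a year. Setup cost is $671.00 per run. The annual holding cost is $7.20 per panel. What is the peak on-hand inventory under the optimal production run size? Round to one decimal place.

I_max ≈ 4,988.2 panels

Annual demand D = 683 × 240 = 163,920.
Production build-up factor (1 − d/p) = 1 − 683/3,680 = 0.8144.
Q* = √(2DS / (H(1 − d/p))) = √(2 × 163,920 × 671 / (7.2 × 0.8144)).
= √(219,980,640 / 5.8637) ≈ 6125.006.
Maximum inventory = Q*(1 − d/p) = 6125.006 × 0.8144 ≈ 4988.218.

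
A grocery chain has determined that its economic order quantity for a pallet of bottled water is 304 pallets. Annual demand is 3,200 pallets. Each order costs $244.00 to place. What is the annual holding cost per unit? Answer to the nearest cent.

Invert the EOQ relation Q*² = 2DS/H.
From Q* = √(2DS/H): H = 2DS / Q*² = 2 × 3,200 × 244 / 304² = 16.8975.

H ≈ $16.90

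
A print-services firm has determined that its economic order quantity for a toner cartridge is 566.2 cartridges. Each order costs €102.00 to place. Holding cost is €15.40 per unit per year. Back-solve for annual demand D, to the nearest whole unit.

Squaring Q* = √(2DS/H) gives Q*² = 2DS/H.
From Q* = √(2DS/H): D = Q*²H / (2S) = 566.2² × 15.4 / (2 × 102) = 24200.831.

D ≈ 24,201 cartridges per year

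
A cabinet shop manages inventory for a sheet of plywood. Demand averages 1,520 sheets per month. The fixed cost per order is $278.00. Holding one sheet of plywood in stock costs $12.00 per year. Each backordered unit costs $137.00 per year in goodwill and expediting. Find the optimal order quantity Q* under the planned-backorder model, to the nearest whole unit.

Annual demand D = 1,520 × 12 = 18,240.
With planned backorders, Q* = √(2DS/H) · √((H+B)/B).
√(2DS/H) = √(2 × 18,240 × 278 / 12) = 919.304.
√((H+B)/B) = √((12+137)/137) = 1.0429.
Q* ≈ 958.721.

Q* ≈ 959 sheets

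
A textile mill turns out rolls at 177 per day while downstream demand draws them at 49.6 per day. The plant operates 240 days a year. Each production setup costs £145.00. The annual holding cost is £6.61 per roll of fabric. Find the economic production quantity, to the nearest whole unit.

Annual demand D = 49.6 × 240 = 11,904.
Production build-up factor (1 − d/p) = 1 − 49.6/177 = 0.7198.
Q* = √(2DS / (H(1 − d/p))) = √(2 × 11,904 × 145 / (6.61 × 0.7198)).
= √(3,452,160 / 4.7577) ≈ 851.818.

Q* ≈ 852 rolls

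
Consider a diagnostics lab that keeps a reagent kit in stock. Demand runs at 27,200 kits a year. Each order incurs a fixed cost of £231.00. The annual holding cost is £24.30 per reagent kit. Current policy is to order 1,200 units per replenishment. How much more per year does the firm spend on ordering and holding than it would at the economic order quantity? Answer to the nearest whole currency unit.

EOQ = √(2DS/H) = √(2 × 27,200 × 231 / 24.3) ≈ 719.12.
Cost at Q* = (D/Q*)S + (Q*/2)H = √(2DSH) ≈ £17,474.65.
Cost at Q = 1,200: (27,200/1,200)×231 + (1,200/2)×24.3 = £5,236.00 + £14,580.00 = £19,816.00.
Excess = £19,816.00 − £17,474.65 = £2,341.35.

Extra cost ≈ £2,341 per year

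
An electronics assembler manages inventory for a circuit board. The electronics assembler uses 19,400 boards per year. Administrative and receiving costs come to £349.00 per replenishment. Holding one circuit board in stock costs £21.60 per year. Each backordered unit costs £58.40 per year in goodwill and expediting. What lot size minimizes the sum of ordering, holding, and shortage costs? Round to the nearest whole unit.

Q* ≈ 927 boards

With planned backorders, Q* = √(2DS/H) · √((H+B)/B).
√(2DS/H) = √(2 × 19,400 × 349 / 21.6) = 791.775.
√((H+B)/B) = √((21.6+58.4)/58.4) = 1.1704.
Q* ≈ 926.702.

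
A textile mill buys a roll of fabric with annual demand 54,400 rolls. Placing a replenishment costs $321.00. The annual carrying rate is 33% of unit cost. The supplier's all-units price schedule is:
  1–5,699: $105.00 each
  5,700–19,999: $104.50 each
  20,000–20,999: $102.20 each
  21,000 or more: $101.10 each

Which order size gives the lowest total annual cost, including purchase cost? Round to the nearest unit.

Holding cost per unit per year at price C is H = 0.33·C.
For each price level, check whether its EOQ is feasible; otherwise the best quantity at that price is the breakpoint.
EOQ at $105.00 = 1004.0 (feasible in tier 1): TC = 54,400×$105.00 + (54,400/1004.0)×321 + (1004.0/2)×0.33×$105.00 = $5,746,787.13.
EOQ at $104.50 = 1006.4 < 5700, so use break Q=5700: TC = 54,400×$104.50 + (54,400/5700.0)×321 + (5700.0/2)×0.33×$104.50 = $5,786,145.83.
EOQ at $102.20 = 1017.6 < 20000, so use break Q=20000: TC = 54,400×$102.20 + (54,400/20000.0)×321 + (20000.0/2)×0.33×$102.20 = $5,897,813.12.
EOQ at $101.10 = 1023.1 < 21000, so use break Q=21000: TC = 54,400×$101.10 + (54,400/21000.0)×321 + (21000.0/2)×0.33×$101.10 = $5,850,983.04.
Lowest total cost is $5,746,787.13 at Q = 1004.0.

Q* ≈ 1,004 rolls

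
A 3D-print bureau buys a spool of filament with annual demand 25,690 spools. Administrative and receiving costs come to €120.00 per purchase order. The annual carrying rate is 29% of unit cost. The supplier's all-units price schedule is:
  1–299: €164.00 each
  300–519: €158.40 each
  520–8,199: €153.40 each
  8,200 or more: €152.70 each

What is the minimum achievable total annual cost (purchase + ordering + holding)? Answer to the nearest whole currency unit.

TC* ≈ €3,958,341

Holding cost per unit per year at price C is H = 0.29·C.
Candidates are each tier's EOQ (if it falls in that tier) and each price-break quantity.
Tier 1 (€164.00): EOQ = 360.1 exceeds tier's upper bound 299, so this tier is dominated.
EOQ at €158.40 = 366.4 (feasible in tier 2): TC = 25,690×€158.40 + (25,690/366.4)×120 + (366.4/2)×0.29×€158.40 = €4,086,125.23.
EOQ at €153.40 = 372.3 < 520, so use break Q=520: TC = 25,690×€153.40 + (25,690/520.0)×120 + (520.0/2)×0.29×€153.40 = €3,958,340.82.
EOQ at €152.70 = 373.1 < 8200, so use break Q=8200: TC = 25,690×€152.70 + (25,690/8200.0)×120 + (8200.0/2)×0.29×€152.70 = €4,104,799.25.
Lowest total cost among the candidates is at Q = 520.0.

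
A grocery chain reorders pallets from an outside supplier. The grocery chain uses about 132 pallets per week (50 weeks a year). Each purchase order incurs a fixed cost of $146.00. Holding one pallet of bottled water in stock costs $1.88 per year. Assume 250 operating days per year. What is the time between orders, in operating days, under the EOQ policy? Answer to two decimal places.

Annual demand D = 132 × 50 = 6,600.
The optimal lot size = √(2DS/H) = √(2 × 6,600 × 146 / 1.88) ≈ 1012.48.
Cycle time = Q*/D × 250 = 1012.48 / 6,600 × 250 ≈ 38.351 days.

T ≈ 38.35 days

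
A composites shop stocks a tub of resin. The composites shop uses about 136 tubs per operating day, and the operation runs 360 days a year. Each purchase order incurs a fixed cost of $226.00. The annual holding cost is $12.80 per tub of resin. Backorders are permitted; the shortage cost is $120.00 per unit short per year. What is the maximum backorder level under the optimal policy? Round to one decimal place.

S* ≈ 133.3 tubs

Annual demand D = 136 × 360 = 48,960.
With planned backorders, Q* = √(2DS/H) · √((H+B)/B).
√(2DS/H) = √(2 × 48,960 × 226 / 12.8) = 1314.876.
√((H+B)/B) = √((12.8+120)/120) = 1.0520.
Q* ≈ 1383.227.
S* = Q* · H/(H+B) = 1383.227 × 12.8/132.8 ≈ 133.323.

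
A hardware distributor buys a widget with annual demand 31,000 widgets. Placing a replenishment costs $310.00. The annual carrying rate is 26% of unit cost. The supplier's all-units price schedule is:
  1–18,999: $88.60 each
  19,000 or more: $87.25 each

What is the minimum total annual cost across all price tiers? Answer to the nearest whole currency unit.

TC* ≈ $2,767,642

Holding cost per unit per year at price C is H = 0.26·C.
Candidates are each tier's EOQ (if it falls in that tier) and each price-break quantity.
EOQ at $88.60 = 913.4 (feasible in tier 1): TC = 31,000×$88.60 + (31,000/913.4)×310 + (913.4/2)×0.26×$88.60 = $2,767,641.67.
EOQ at $87.25 = 920.5 < 19000, so use break Q=19000: TC = 31,000×$87.25 + (31,000/19000.0)×310 + (19000.0/2)×0.26×$87.25 = $2,920,763.29.
Lowest total cost among the candidates is at Q = 913.4.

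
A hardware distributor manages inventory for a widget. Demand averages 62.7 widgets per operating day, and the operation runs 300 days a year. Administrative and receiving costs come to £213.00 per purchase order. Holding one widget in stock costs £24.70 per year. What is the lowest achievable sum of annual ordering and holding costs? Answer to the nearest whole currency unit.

Annual demand D = 62.7 × 300 = 18,810.
EOQ = √(2DS/H) = √(2 × 18,810 × 213 / 24.7) ≈ 569.57.
At Q*, ordering cost (D/Q*)S equals holding cost (Q*/2)H, each = √(DSH/2).
Minimum total = √(2DSH) = √(2 × 18,810 × 213 × 24.7) ≈ 14068.496.

TC* ≈ £14,068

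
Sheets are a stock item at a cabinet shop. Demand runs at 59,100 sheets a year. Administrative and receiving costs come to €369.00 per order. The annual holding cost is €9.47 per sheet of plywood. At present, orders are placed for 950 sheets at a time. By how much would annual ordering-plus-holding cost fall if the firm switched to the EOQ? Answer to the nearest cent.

Extra cost ≈ €7,130.51 per year

EOQ = √(2DS/H) = √(2 × 59,100 × 369 / 9.47) ≈ 2146.09.
Cost at Q* = (D/Q*)S + (Q*/2)H = √(2DSH) ≈ €20,323.43.
Cost at Q = 950: (59,100/950)×369 + (950/2)×9.47 = €22,955.68 + €4,498.25 = €27,453.93.
Excess = €27,453.93 − €20,323.43 = €7,130.51.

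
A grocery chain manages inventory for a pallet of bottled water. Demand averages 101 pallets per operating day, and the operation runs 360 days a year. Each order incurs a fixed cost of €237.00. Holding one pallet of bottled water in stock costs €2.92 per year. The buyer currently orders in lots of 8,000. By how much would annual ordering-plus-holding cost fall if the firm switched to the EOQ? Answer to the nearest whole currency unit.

Extra cost ≈ €5,663 per year

Annual demand D = 101 × 360 = 36,360.
EOQ = √(2DS/H) = √(2 × 36,360 × 237 / 2.92) ≈ 2429.46.
Cost at Q* = (D/Q*)S + (Q*/2)H = √(2DSH) ≈ €7,094.02.
Cost at Q = 8,000: (36,360/8,000)×237 + (8,000/2)×2.92 = €1,077.16 + €11,680.00 = €12,757.17.
Excess = €12,757.17 − €7,094.02 = €5,663.14.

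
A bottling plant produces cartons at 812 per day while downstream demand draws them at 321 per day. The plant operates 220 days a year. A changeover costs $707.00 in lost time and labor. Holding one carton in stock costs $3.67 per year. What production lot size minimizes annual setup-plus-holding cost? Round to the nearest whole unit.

Q* ≈ 6,708 cartons

Annual demand D = 321 × 220 = 70,620.
Production build-up factor (1 − d/p) = 1 − 321/812 = 0.6047.
Q* = √(2DS / (H(1 − d/p))) = √(2 × 70,620 × 707 / (3.67 × 0.6047)).
= √(99,856,680 / 2.2192) ≈ 6707.996.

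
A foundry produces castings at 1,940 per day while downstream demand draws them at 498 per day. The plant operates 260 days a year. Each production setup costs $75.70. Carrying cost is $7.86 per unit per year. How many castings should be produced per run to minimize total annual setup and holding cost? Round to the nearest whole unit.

Q* ≈ 1,832 castings

Annual demand D = 498 × 260 = 129,480.
Production build-up factor (1 − d/p) = 1 − 498/1,940 = 0.7433.
Q* = √(2DS / (H(1 − d/p))) = √(2 × 129,480 × 75.7 / (7.86 × 0.7433)).
= √(19,603,272 / 5.8423) ≈ 1831.771.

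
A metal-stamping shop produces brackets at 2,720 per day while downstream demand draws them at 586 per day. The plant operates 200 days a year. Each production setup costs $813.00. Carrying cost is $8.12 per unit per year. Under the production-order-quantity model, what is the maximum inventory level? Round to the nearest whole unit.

Annual demand D = 586 × 200 = 117,200.
Production build-up factor (1 − d/p) = 1 − 586/2,720 = 0.7846.
Q* = √(2DS / (H(1 − d/p))) = √(2 × 117,200 × 813 / (8.12 × 0.7846)).
= √(190,567,200 / 6.3706) ≈ 5469.320.
Maximum inventory = Q*(1 − d/p) = 5469.320 × 0.7846 ≈ 4291.003.

I_max ≈ 4,291 brackets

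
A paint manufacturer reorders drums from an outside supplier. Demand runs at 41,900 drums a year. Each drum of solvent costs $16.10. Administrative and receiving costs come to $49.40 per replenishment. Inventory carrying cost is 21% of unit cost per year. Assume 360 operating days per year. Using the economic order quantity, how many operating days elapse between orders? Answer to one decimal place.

Holding cost H = 0.21 × $16.10 = $3.3810 per unit per year.
Q* = √(2DS/H) = √(2 × 41,900 × 49.4 / 3.381) ≈ 1106.53.
Cycle time = Q*/D × 360 = 1106.53 / 41,900 × 360 ≈ 9.507 days.

T ≈ 9.5 days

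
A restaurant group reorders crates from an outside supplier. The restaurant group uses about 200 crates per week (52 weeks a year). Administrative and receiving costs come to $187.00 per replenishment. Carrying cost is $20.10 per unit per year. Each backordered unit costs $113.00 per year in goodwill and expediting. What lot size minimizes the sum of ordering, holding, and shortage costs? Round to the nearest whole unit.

Annual demand D = 200 × 52 = 10,400.
With planned backorders, Q* = √(2DS/H) · √((H+B)/B).
√(2DS/H) = √(2 × 10,400 × 187 / 20.1) = 439.900.
√((H+B)/B) = √((20.1+113)/113) = 1.0853.
Q* ≈ 477.424.

Q* ≈ 477 crates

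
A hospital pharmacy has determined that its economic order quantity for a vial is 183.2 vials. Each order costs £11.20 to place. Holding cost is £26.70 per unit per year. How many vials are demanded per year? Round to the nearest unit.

D ≈ 40,005 vials per year

Invert the EOQ relation Q*² = 2DS/H.
From Q* = √(2DS/H): D = Q*²H / (2S) = 183.2² × 26.7 / (2 × 11.2) = 40004.991.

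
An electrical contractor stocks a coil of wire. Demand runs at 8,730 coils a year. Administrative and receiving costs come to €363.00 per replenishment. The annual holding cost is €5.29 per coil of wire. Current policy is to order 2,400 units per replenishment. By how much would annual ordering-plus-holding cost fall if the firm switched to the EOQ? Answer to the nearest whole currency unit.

EOQ = √(2DS/H) = √(2 × 8,730 × 363 / 5.29) ≈ 1094.58.
Cost at Q* = (D/Q*)S + (Q*/2)H = √(2DSH) ≈ €5,790.33.
Cost at Q = 2,400: (8,730/2,400)×363 + (2,400/2)×5.29 = €1,320.41 + €6,348.00 = €7,668.41.
Excess = €7,668.41 − €5,790.33 = €1,878.08.

Extra cost ≈ €1,878 per year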